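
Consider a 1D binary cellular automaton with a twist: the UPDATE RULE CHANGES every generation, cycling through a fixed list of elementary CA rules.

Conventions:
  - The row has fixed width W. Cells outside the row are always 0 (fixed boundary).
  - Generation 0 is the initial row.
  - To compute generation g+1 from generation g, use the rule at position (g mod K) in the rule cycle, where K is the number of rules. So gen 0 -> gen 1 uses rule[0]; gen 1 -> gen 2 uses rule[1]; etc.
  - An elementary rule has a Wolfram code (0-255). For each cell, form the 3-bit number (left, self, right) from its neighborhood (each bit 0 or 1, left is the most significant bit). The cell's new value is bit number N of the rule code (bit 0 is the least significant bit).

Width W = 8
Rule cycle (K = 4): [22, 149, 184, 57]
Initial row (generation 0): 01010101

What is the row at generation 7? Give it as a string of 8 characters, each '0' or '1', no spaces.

Answer: 10100100

Derivation:
Gen 0: 01010101
Gen 1 (rule 22): 11010101
Gen 2 (rule 149): 00010101
Gen 3 (rule 184): 00001010
Gen 4 (rule 57): 11100101
Gen 5 (rule 22): 00011101
Gen 6 (rule 149): 11001001
Gen 7 (rule 184): 10100100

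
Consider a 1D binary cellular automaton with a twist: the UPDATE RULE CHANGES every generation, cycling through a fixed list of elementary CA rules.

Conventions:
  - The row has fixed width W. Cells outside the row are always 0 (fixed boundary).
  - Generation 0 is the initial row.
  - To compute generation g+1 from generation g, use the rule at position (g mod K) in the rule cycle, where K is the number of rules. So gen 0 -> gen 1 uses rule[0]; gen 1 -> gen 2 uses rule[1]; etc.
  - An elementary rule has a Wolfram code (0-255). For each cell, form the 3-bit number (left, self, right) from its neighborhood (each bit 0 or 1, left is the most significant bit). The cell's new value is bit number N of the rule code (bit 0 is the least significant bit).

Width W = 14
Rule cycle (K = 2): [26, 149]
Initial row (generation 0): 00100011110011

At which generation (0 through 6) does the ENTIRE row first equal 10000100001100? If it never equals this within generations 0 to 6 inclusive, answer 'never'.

Gen 0: 00100011110011
Gen 1 (rule 26): 01010110001110
Gen 2 (rule 149): 01010001100101
Gen 3 (rule 26): 10001011011000
Gen 4 (rule 149): 11101000000111
Gen 5 (rule 26): 10000100001100
Gen 6 (rule 149): 11110111100011

Answer: 5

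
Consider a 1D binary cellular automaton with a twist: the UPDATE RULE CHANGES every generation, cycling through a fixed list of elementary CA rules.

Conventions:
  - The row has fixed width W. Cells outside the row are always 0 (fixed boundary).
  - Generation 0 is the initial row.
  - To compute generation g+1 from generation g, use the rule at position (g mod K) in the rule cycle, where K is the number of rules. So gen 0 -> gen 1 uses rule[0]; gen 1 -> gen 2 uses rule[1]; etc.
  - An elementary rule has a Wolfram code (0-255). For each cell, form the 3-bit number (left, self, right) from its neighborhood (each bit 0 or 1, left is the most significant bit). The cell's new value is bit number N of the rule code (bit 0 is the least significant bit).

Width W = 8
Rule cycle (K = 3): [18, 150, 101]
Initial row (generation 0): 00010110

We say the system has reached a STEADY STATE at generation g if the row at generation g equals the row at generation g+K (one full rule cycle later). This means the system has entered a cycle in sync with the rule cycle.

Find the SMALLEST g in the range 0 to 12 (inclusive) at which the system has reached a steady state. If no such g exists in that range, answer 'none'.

Answer: 7

Derivation:
Gen 0: 00010110
Gen 1 (rule 18): 00100001
Gen 2 (rule 150): 01110011
Gen 3 (rule 101): 00010001
Gen 4 (rule 18): 00101010
Gen 5 (rule 150): 01101011
Gen 6 (rule 101): 00111101
Gen 7 (rule 18): 01000000
Gen 8 (rule 150): 11100000
Gen 9 (rule 101): 00101111
Gen 10 (rule 18): 01000000
Gen 11 (rule 150): 11100000
Gen 12 (rule 101): 00101111
Gen 13 (rule 18): 01000000
Gen 14 (rule 150): 11100000
Gen 15 (rule 101): 00101111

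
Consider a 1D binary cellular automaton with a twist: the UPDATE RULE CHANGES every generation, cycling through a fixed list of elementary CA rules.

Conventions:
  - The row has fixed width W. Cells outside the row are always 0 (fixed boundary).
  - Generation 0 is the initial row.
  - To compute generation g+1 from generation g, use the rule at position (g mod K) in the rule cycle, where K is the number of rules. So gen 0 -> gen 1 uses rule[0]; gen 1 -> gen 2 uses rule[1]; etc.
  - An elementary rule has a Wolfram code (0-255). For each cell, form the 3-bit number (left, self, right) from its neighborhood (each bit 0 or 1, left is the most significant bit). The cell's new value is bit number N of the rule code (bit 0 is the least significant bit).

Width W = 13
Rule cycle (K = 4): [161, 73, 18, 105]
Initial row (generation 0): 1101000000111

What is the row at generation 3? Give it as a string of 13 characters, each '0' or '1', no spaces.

Gen 0: 1101000000111
Gen 1 (rule 161): 0010011110010
Gen 2 (rule 73): 1000010010000
Gen 3 (rule 18): 0100101101000

Answer: 0100101101000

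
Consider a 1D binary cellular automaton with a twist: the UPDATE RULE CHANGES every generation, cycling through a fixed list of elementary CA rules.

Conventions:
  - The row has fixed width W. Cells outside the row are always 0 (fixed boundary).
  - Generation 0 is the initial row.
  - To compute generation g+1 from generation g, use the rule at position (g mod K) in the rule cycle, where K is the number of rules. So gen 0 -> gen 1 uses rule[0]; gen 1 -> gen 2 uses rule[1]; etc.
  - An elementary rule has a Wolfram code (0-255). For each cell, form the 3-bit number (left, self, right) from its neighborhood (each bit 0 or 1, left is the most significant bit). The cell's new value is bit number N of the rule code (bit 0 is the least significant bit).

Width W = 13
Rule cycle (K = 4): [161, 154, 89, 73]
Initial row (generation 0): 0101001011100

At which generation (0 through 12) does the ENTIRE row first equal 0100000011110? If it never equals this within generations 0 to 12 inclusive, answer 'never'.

Gen 0: 0101001011100
Gen 1 (rule 161): 0010000101001
Gen 2 (rule 154): 0101001000110
Gen 3 (rule 89): 0000100110111
Gen 4 (rule 73): 1110000110101
Gen 5 (rule 161): 0100110001010
Gen 6 (rule 154): 1011101010001
Gen 7 (rule 89): 0010100001100
Gen 8 (rule 73): 1000001101101
Gen 9 (rule 161): 0011100010010
Gen 10 (rule 154): 0111010101101
Gen 11 (rule 89): 0101000001100
Gen 12 (rule 73): 0000011101101

Answer: never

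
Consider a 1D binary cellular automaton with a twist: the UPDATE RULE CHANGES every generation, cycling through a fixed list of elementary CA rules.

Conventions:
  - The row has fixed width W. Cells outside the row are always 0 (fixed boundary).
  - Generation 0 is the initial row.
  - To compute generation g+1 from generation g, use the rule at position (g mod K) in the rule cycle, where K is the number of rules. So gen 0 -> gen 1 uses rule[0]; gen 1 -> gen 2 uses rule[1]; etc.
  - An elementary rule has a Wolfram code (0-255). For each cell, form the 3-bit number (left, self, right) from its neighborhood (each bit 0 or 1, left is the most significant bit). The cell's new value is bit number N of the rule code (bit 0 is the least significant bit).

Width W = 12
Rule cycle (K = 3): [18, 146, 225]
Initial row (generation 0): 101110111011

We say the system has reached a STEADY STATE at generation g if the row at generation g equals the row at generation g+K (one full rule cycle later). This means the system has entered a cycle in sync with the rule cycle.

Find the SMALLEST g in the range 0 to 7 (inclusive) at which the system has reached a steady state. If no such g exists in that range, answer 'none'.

Gen 0: 101110111011
Gen 1 (rule 18): 000000000000
Gen 2 (rule 146): 000000000000
Gen 3 (rule 225): 111111111111
Gen 4 (rule 18): 000000000000
Gen 5 (rule 146): 000000000000
Gen 6 (rule 225): 111111111111
Gen 7 (rule 18): 000000000000
Gen 8 (rule 146): 000000000000
Gen 9 (rule 225): 111111111111
Gen 10 (rule 18): 000000000000

Answer: 1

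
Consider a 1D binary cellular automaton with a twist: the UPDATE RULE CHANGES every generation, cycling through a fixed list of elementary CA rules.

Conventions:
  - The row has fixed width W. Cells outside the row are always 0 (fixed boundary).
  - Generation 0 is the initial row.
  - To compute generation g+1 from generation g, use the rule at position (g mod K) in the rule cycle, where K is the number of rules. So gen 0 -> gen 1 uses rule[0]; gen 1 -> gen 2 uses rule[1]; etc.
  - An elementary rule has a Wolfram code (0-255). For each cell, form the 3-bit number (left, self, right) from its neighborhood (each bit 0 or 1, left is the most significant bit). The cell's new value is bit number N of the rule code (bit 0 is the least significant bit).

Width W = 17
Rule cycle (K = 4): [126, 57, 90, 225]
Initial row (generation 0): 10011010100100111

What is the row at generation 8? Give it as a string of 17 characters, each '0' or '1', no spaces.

Answer: 11100011100000011

Derivation:
Gen 0: 10011010100100111
Gen 1 (rule 126): 11111111111111101
Gen 2 (rule 57): 10000000000000010
Gen 3 (rule 90): 01000000000000101
Gen 4 (rule 225): 00011111111110010
Gen 5 (rule 126): 00110000000011111
Gen 6 (rule 57): 10101111111010000
Gen 7 (rule 90): 00001000001001000
Gen 8 (rule 225): 11100011100000011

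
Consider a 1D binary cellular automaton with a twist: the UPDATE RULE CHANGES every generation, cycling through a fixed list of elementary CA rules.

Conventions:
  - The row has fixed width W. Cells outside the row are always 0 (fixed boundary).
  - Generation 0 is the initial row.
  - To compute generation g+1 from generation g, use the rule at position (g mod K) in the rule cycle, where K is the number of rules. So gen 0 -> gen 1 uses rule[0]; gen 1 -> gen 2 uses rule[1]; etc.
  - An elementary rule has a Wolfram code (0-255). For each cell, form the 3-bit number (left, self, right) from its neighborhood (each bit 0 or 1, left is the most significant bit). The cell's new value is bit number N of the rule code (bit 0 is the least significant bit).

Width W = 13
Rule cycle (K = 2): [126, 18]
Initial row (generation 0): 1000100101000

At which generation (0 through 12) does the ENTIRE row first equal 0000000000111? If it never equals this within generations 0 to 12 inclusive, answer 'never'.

Gen 0: 1000100101000
Gen 1 (rule 126): 1101111111100
Gen 2 (rule 18): 0000000000010
Gen 3 (rule 126): 0000000000111
Gen 4 (rule 18): 0000000001000
Gen 5 (rule 126): 0000000011100
Gen 6 (rule 18): 0000000100010
Gen 7 (rule 126): 0000001110111
Gen 8 (rule 18): 0000010000000
Gen 9 (rule 126): 0000111000000
Gen 10 (rule 18): 0001000100000
Gen 11 (rule 126): 0011101110000
Gen 12 (rule 18): 0100000001000

Answer: 3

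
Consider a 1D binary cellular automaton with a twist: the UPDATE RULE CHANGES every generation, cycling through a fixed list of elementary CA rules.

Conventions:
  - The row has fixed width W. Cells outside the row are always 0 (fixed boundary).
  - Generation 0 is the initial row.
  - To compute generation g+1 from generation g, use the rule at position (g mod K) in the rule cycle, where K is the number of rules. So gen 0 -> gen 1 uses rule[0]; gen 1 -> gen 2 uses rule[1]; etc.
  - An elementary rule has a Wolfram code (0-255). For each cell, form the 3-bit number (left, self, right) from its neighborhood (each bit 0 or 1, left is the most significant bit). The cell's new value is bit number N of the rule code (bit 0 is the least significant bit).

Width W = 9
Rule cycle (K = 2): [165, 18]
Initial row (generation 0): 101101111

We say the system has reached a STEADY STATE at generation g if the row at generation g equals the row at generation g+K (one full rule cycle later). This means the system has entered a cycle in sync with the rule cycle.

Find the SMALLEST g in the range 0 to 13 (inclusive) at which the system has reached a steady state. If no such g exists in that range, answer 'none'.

Answer: 10

Derivation:
Gen 0: 101101111
Gen 1 (rule 165): 110010110
Gen 2 (rule 18): 001100001
Gen 3 (rule 165): 100001101
Gen 4 (rule 18): 010010000
Gen 5 (rule 165): 010010111
Gen 6 (rule 18): 101100000
Gen 7 (rule 165): 110001111
Gen 8 (rule 18): 001010000
Gen 9 (rule 165): 101110111
Gen 10 (rule 18): 000000000
Gen 11 (rule 165): 111111111
Gen 12 (rule 18): 000000000
Gen 13 (rule 165): 111111111
Gen 14 (rule 18): 000000000
Gen 15 (rule 165): 111111111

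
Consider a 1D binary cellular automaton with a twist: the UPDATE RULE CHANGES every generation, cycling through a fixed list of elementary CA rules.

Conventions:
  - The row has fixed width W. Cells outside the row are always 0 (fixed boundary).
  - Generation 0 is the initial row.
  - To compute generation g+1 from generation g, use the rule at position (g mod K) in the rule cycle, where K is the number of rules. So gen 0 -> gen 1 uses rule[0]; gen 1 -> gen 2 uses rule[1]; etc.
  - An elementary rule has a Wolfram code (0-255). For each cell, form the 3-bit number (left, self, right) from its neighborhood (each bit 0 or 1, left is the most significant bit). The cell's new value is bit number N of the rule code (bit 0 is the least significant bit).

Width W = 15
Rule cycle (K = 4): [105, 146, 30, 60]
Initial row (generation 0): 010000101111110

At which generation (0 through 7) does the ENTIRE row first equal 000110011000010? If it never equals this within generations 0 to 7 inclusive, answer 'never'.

Answer: 1

Derivation:
Gen 0: 010000101111110
Gen 1 (rule 105): 000110011000010
Gen 2 (rule 146): 001001100100101
Gen 3 (rule 30): 011111011111101
Gen 4 (rule 60): 010000110000011
Gen 5 (rule 105): 000110110111011
Gen 6 (rule 146): 001000000010000
Gen 7 (rule 30): 011100000111000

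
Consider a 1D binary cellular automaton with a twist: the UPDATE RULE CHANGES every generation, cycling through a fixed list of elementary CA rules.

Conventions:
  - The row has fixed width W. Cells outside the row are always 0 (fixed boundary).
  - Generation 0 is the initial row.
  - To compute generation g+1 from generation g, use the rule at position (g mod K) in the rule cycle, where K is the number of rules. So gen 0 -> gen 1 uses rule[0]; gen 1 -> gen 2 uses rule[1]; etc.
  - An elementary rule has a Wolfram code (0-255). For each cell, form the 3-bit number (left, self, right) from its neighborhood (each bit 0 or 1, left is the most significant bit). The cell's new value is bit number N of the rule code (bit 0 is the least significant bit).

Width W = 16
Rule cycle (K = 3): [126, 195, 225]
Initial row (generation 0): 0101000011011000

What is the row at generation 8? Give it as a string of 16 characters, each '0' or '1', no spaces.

Gen 0: 0101000011011000
Gen 1 (rule 126): 1111100111111100
Gen 2 (rule 195): 0111101011111101
Gen 3 (rule 225): 0011110101111110
Gen 4 (rule 126): 0110011111000011
Gen 5 (rule 195): 1010101111011101
Gen 6 (rule 225): 0101010111101110
Gen 7 (rule 126): 1111111100111011
Gen 8 (rule 195): 0111111101011001

Answer: 0111111101011001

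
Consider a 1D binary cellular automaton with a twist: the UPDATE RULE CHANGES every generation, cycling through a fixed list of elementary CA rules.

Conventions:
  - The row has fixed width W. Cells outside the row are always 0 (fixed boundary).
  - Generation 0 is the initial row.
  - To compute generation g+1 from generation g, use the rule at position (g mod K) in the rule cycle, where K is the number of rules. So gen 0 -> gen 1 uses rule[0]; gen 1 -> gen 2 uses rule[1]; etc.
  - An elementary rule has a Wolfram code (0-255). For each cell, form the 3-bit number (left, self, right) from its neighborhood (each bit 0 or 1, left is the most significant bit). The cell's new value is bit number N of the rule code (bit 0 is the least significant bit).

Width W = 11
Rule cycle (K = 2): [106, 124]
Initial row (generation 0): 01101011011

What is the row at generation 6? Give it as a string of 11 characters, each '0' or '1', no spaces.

Gen 0: 01101011011
Gen 1 (rule 106): 11110111111
Gen 2 (rule 124): 10011100001
Gen 3 (rule 106): 00110100010
Gen 4 (rule 124): 00111110011
Gen 5 (rule 106): 01100010111
Gen 6 (rule 124): 01110011101

Answer: 01110011101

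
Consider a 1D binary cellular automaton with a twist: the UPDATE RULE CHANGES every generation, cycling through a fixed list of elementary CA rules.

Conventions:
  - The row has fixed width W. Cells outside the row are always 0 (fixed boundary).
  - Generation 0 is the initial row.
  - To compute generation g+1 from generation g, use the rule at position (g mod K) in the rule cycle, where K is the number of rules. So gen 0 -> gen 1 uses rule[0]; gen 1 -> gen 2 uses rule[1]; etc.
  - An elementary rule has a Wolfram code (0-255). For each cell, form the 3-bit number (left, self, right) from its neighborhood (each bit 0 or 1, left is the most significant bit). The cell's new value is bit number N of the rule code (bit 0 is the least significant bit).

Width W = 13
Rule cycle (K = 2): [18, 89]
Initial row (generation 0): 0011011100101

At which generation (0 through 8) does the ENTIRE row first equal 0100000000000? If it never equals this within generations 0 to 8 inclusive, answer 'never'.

Answer: 3

Derivation:
Gen 0: 0011011100101
Gen 1 (rule 18): 0100000011000
Gen 2 (rule 89): 0011111011111
Gen 3 (rule 18): 0100000000000
Gen 4 (rule 89): 0011111111111
Gen 5 (rule 18): 0100000000000
Gen 6 (rule 89): 0011111111111
Gen 7 (rule 18): 0100000000000
Gen 8 (rule 89): 0011111111111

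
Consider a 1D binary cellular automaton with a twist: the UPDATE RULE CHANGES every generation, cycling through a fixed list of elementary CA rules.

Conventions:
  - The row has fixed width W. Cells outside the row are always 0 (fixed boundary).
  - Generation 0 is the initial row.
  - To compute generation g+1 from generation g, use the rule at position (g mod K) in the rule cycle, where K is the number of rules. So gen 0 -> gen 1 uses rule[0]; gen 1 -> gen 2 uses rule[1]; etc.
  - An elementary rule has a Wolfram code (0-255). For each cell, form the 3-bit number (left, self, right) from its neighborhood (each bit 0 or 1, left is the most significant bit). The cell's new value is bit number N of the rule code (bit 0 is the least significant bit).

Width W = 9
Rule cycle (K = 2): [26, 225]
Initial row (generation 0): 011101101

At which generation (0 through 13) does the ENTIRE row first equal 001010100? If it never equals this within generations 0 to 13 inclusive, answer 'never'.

Answer: 6

Derivation:
Gen 0: 011101101
Gen 1 (rule 26): 110001000
Gen 2 (rule 225): 010100011
Gen 3 (rule 26): 100010110
Gen 4 (rule 225): 001001010
Gen 5 (rule 26): 010110001
Gen 6 (rule 225): 001010100
Gen 7 (rule 26): 010000010
Gen 8 (rule 225): 000111000
Gen 9 (rule 26): 001100100
Gen 10 (rule 225): 100100001
Gen 11 (rule 26): 011010010
Gen 12 (rule 225): 001100000
Gen 13 (rule 26): 011010000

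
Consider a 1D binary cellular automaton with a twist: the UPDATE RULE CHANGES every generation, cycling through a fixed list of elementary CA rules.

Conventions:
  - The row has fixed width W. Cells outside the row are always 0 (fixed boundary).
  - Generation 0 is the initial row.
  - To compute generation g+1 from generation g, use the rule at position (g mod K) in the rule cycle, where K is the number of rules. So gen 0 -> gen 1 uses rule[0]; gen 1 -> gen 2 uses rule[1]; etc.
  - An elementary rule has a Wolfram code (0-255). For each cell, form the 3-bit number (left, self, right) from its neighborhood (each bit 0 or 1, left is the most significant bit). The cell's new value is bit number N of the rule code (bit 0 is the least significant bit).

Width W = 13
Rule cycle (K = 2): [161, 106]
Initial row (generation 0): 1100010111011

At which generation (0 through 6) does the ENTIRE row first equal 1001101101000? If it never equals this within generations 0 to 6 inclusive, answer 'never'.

Answer: never

Derivation:
Gen 0: 1100010111011
Gen 1 (rule 161): 0001001010100
Gen 2 (rule 106): 0010010101000
Gen 3 (rule 161): 1000001010011
Gen 4 (rule 106): 0000010100111
Gen 5 (rule 161): 1111001000010
Gen 6 (rule 106): 1001010000100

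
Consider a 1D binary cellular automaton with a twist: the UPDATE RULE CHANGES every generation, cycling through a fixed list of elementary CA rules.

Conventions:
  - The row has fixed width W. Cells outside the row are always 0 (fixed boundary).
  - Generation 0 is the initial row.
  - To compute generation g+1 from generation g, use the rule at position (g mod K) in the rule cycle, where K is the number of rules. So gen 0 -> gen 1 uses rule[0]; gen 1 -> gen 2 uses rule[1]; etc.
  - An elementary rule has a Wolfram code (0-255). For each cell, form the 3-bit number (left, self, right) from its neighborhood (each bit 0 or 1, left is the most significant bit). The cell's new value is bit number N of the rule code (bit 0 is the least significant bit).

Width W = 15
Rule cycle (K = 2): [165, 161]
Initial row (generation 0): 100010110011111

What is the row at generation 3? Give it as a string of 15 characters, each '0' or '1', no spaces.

Answer: 011101001000101

Derivation:
Gen 0: 100010110011111
Gen 1 (rule 165): 101011000001110
Gen 2 (rule 161): 010100011100100
Gen 3 (rule 165): 011101001000101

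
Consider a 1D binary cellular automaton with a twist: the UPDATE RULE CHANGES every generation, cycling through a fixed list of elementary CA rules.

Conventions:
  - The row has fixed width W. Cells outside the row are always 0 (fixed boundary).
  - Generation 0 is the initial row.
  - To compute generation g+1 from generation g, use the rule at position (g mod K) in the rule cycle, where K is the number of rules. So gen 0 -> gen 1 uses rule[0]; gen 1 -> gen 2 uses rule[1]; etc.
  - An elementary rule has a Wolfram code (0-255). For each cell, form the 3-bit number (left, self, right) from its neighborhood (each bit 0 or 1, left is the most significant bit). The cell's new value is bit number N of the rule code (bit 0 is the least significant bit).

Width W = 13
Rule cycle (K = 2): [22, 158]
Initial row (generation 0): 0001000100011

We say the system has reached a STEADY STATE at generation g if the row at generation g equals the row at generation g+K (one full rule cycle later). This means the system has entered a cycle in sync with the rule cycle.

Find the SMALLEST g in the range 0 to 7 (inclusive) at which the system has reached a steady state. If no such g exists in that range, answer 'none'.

Answer: 5

Derivation:
Gen 0: 0001000100011
Gen 1 (rule 22): 0011101110100
Gen 2 (rule 158): 0111001100110
Gen 3 (rule 22): 1000110011001
Gen 4 (rule 158): 1101101110111
Gen 5 (rule 22): 0000000000000
Gen 6 (rule 158): 0000000000000
Gen 7 (rule 22): 0000000000000
Gen 8 (rule 158): 0000000000000
Gen 9 (rule 22): 0000000000000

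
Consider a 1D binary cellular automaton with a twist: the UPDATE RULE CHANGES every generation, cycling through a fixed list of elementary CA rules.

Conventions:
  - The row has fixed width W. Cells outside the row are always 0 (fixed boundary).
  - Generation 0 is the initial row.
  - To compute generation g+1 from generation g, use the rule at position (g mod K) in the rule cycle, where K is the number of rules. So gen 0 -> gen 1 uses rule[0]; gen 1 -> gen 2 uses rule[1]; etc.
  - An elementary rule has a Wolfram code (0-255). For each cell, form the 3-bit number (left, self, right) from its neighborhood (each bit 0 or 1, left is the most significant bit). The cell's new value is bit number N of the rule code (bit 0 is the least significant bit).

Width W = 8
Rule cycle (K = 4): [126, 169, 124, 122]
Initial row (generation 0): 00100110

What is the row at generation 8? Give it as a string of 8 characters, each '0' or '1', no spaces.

Gen 0: 00100110
Gen 1 (rule 126): 01111111
Gen 2 (rule 169): 01111110
Gen 3 (rule 124): 01000011
Gen 4 (rule 122): 10100111
Gen 5 (rule 126): 11111101
Gen 6 (rule 169): 11111010
Gen 7 (rule 124): 10001111
Gen 8 (rule 122): 01011001

Answer: 01011001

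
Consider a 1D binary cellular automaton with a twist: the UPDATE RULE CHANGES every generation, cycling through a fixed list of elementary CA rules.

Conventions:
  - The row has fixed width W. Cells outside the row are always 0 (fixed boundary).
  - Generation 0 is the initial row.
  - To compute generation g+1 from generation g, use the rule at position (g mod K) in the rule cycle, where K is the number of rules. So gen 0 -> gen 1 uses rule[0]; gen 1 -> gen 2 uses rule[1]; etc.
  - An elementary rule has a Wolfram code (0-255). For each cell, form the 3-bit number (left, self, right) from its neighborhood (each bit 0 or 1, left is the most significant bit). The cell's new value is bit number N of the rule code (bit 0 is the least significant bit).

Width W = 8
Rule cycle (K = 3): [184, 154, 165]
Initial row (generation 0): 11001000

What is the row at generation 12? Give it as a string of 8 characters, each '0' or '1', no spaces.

Gen 0: 11001000
Gen 1 (rule 184): 10100100
Gen 2 (rule 154): 00011010
Gen 3 (rule 165): 11000110
Gen 4 (rule 184): 10100101
Gen 5 (rule 154): 00011000
Gen 6 (rule 165): 11000011
Gen 7 (rule 184): 10100010
Gen 8 (rule 154): 00010101
Gen 9 (rule 165): 11011111
Gen 10 (rule 184): 10111110
Gen 11 (rule 154): 00111101
Gen 12 (rule 165): 10011011

Answer: 10011011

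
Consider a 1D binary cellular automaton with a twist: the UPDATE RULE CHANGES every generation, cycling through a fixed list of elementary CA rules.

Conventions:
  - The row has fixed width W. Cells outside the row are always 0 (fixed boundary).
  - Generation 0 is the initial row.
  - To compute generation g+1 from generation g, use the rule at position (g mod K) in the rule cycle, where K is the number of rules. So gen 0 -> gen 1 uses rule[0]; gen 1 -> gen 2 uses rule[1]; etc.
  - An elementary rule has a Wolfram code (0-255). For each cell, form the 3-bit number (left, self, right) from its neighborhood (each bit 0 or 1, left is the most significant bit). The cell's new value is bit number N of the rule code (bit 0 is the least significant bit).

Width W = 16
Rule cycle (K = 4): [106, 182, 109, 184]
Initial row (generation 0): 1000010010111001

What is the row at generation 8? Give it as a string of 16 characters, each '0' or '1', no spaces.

Answer: 0100010010000110

Derivation:
Gen 0: 1000010010111001
Gen 1 (rule 106): 0000100101101010
Gen 2 (rule 182): 0001111110011111
Gen 3 (rule 109): 1101000010010001
Gen 4 (rule 184): 1010100001001000
Gen 5 (rule 106): 0101000010010000
Gen 6 (rule 182): 1111100111111000
Gen 7 (rule 109): 1000100100001011
Gen 8 (rule 184): 0100010010000110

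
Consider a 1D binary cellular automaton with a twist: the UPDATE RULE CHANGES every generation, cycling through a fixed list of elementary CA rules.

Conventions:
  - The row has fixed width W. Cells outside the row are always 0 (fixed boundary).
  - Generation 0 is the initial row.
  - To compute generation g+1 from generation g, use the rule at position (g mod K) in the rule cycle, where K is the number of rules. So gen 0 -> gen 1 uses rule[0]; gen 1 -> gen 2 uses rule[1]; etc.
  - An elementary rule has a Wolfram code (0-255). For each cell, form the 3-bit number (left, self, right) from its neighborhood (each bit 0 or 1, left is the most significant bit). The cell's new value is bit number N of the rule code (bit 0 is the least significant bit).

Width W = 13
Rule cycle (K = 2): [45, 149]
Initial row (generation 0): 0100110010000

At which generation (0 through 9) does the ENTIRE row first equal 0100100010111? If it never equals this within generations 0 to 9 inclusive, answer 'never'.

Answer: 1

Derivation:
Gen 0: 0100110010000
Gen 1 (rule 45): 0100100010111
Gen 2 (rule 149): 0110111010010
Gen 3 (rule 45): 0101100110010
Gen 4 (rule 149): 0100010001011
Gen 5 (rule 45): 0101010101110
Gen 6 (rule 149): 0101010100101
Gen 7 (rule 45): 0111111100111
Gen 8 (rule 149): 0011111010010
Gen 9 (rule 45): 1010000110010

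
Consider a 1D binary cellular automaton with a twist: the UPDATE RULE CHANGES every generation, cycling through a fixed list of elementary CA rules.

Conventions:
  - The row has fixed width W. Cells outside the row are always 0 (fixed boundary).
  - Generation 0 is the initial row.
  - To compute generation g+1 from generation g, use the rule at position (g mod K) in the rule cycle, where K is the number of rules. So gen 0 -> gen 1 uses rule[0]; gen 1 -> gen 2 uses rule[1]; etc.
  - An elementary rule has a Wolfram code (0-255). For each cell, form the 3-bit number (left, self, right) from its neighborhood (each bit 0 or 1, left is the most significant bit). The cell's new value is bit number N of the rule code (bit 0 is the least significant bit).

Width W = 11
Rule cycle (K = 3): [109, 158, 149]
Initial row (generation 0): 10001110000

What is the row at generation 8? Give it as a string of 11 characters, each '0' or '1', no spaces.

Answer: 11111111110

Derivation:
Gen 0: 10001110000
Gen 1 (rule 109): 10101010111
Gen 2 (rule 158): 10101010110
Gen 3 (rule 149): 10101010001
Gen 4 (rule 109): 11111110101
Gen 5 (rule 158): 11111100101
Gen 6 (rule 149): 01111010101
Gen 7 (rule 109): 01001111111
Gen 8 (rule 158): 11111111110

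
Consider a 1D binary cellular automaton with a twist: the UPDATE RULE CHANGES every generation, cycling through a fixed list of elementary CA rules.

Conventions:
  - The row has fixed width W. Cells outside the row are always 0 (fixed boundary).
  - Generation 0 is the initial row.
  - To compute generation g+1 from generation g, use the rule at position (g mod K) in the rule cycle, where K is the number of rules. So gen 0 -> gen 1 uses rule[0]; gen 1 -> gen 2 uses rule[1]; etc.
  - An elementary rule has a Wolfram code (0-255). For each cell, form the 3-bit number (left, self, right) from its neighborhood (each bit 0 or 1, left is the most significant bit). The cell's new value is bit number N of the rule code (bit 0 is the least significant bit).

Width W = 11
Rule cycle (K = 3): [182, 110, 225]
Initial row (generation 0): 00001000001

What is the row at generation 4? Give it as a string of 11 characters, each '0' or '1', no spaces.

Gen 0: 00001000001
Gen 1 (rule 182): 00011100011
Gen 2 (rule 110): 00110100111
Gen 3 (rule 225): 10011000011
Gen 4 (rule 182): 11100100100

Answer: 11100100100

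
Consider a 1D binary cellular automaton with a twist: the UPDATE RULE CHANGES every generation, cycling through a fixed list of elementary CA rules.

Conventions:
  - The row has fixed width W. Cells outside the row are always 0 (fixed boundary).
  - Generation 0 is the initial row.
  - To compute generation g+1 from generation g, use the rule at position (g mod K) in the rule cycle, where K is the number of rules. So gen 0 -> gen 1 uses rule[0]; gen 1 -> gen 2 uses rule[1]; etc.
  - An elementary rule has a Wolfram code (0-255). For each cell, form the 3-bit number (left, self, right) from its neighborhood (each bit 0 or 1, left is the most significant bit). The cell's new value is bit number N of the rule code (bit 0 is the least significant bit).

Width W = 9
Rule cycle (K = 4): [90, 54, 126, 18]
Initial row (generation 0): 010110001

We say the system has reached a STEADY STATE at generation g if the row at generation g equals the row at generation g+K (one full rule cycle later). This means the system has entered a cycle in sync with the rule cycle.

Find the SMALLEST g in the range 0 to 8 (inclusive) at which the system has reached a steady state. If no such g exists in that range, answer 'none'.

Gen 0: 010110001
Gen 1 (rule 90): 100111010
Gen 2 (rule 54): 111000111
Gen 3 (rule 126): 101101101
Gen 4 (rule 18): 000000000
Gen 5 (rule 90): 000000000
Gen 6 (rule 54): 000000000
Gen 7 (rule 126): 000000000
Gen 8 (rule 18): 000000000
Gen 9 (rule 90): 000000000
Gen 10 (rule 54): 000000000
Gen 11 (rule 126): 000000000
Gen 12 (rule 18): 000000000

Answer: 4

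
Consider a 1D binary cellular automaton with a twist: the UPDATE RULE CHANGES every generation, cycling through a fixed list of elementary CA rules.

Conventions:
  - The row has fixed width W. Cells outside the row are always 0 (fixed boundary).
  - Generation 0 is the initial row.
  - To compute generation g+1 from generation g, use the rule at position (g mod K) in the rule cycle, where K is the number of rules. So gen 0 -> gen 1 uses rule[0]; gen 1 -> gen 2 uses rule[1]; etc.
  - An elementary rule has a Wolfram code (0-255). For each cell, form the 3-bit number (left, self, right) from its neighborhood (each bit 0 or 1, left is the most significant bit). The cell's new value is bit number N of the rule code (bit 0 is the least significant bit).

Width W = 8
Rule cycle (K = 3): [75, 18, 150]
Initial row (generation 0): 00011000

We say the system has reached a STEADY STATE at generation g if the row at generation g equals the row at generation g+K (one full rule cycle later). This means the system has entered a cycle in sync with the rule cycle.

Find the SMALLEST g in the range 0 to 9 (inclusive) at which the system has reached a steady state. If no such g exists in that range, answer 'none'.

Answer: 2

Derivation:
Gen 0: 00011000
Gen 1 (rule 75): 11111011
Gen 2 (rule 18): 00000000
Gen 3 (rule 150): 00000000
Gen 4 (rule 75): 11111111
Gen 5 (rule 18): 00000000
Gen 6 (rule 150): 00000000
Gen 7 (rule 75): 11111111
Gen 8 (rule 18): 00000000
Gen 9 (rule 150): 00000000
Gen 10 (rule 75): 11111111
Gen 11 (rule 18): 00000000
Gen 12 (rule 150): 00000000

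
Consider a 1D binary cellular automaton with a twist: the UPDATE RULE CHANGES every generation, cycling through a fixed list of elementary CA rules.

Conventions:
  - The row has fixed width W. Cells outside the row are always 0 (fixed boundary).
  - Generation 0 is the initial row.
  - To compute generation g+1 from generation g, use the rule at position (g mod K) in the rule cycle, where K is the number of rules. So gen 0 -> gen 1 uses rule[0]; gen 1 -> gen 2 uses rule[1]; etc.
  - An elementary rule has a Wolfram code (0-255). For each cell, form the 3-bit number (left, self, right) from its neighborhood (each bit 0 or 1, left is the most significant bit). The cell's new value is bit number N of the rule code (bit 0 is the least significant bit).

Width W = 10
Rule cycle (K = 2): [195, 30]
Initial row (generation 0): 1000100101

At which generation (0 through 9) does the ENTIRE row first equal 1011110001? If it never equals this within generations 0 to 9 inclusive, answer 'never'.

Answer: 4

Derivation:
Gen 0: 1000100101
Gen 1 (rule 195): 0011001000
Gen 2 (rule 30): 0110111100
Gen 3 (rule 195): 1010011101
Gen 4 (rule 30): 1011110001
Gen 5 (rule 195): 0001110110
Gen 6 (rule 30): 0011000101
Gen 7 (rule 195): 1101011000
Gen 8 (rule 30): 1001010100
Gen 9 (rule 195): 0010000001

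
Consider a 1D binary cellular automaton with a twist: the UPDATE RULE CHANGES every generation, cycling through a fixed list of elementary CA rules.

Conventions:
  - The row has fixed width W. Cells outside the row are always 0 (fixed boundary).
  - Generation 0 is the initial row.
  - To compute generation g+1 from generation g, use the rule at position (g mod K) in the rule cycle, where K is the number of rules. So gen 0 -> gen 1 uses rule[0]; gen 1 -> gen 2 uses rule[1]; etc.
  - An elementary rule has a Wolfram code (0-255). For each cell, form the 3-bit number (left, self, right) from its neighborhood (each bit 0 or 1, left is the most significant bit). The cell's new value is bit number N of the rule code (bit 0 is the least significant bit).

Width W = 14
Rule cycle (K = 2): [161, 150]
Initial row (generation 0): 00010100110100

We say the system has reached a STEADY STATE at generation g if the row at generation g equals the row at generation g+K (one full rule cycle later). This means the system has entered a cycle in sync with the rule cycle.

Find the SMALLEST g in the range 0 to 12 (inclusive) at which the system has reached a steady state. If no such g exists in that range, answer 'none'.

Gen 0: 00010100110100
Gen 1 (rule 161): 11001000001001
Gen 2 (rule 150): 00111100011111
Gen 3 (rule 161): 10011001001110
Gen 4 (rule 150): 11100111110101
Gen 5 (rule 161): 01000011101010
Gen 6 (rule 150): 11100101001011
Gen 7 (rule 161): 01000010000100
Gen 8 (rule 150): 11100111001110
Gen 9 (rule 161): 01000010000100
Gen 10 (rule 150): 11100111001110
Gen 11 (rule 161): 01000010000100
Gen 12 (rule 150): 11100111001110
Gen 13 (rule 161): 01000010000100
Gen 14 (rule 150): 11100111001110

Answer: 7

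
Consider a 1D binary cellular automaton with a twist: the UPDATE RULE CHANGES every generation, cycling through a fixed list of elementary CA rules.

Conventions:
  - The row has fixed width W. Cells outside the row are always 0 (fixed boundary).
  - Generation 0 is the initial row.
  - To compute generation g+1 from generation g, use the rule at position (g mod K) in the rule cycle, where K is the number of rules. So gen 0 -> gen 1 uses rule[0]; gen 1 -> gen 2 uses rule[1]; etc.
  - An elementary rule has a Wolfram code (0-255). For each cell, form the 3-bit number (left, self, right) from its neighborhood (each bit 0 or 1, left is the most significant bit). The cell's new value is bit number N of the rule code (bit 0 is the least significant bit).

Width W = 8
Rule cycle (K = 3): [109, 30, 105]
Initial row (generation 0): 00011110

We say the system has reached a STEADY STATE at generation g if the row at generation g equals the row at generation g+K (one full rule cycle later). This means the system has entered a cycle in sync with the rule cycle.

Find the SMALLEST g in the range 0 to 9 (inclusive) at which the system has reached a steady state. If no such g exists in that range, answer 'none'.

Gen 0: 00011110
Gen 1 (rule 109): 11010010
Gen 2 (rule 30): 10011111
Gen 3 (rule 105): 00010001
Gen 4 (rule 109): 11010101
Gen 5 (rule 30): 10010101
Gen 6 (rule 105): 00001010
Gen 7 (rule 109): 11101110
Gen 8 (rule 30): 10001001
Gen 9 (rule 105): 00100000
Gen 10 (rule 109): 10101111
Gen 11 (rule 30): 10101000
Gen 12 (rule 105): 01010011

Answer: none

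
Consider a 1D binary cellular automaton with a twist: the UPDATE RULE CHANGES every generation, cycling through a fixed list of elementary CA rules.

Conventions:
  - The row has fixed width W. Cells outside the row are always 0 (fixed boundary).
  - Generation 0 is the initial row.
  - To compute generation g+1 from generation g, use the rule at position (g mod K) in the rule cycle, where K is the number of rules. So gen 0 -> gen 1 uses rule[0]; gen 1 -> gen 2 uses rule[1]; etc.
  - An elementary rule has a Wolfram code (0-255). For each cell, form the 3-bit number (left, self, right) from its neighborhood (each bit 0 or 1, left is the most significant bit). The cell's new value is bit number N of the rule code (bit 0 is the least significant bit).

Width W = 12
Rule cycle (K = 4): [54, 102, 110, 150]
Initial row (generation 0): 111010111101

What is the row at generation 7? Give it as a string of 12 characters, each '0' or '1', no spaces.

Gen 0: 111010111101
Gen 1 (rule 54): 000111000011
Gen 2 (rule 102): 001001000101
Gen 3 (rule 110): 011011001111
Gen 4 (rule 150): 100000110110
Gen 5 (rule 54): 110001001001
Gen 6 (rule 102): 010011011011
Gen 7 (rule 110): 110111111111

Answer: 110111111111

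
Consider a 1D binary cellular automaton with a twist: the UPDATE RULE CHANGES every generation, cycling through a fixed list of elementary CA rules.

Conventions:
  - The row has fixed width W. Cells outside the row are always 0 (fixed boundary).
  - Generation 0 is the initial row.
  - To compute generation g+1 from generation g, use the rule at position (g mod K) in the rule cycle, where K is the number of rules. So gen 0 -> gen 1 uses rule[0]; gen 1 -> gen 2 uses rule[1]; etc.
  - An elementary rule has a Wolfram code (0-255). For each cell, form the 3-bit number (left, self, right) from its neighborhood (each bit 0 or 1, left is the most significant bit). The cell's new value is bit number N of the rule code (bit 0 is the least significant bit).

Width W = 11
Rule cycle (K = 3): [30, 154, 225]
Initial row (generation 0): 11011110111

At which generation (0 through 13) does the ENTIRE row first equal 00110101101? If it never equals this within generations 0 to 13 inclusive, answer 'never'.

Gen 0: 11011110111
Gen 1 (rule 30): 10010000100
Gen 2 (rule 154): 01101001010
Gen 3 (rule 225): 00110000100
Gen 4 (rule 30): 01101001110
Gen 5 (rule 154): 11000111101
Gen 6 (rule 225): 01010011110
Gen 7 (rule 30): 11011110001
Gen 8 (rule 154): 10011101010
Gen 9 (rule 225): 00001110100
Gen 10 (rule 30): 00011000110
Gen 11 (rule 154): 00110101101
Gen 12 (rule 225): 10011010110
Gen 13 (rule 30): 11110010101

Answer: 11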